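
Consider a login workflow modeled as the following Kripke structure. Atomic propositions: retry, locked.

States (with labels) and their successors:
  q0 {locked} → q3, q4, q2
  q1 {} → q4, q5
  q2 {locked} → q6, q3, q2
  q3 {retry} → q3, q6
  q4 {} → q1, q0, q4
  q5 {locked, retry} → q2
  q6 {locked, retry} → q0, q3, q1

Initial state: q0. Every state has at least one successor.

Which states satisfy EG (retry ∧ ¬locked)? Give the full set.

{q3}

States satisfying retry ∧ ¬locked: {q3}.
States satisfying EG (retry ∧ ¬locked): {q3}.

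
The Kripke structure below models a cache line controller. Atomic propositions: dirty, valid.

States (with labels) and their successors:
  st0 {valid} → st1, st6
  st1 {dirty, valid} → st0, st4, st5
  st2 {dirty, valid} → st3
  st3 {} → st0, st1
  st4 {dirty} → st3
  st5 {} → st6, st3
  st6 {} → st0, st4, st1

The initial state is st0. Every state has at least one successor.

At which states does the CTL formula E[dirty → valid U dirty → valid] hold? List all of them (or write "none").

{st0, st1, st2, st3, st5, st6}

States satisfying dirty → valid: {st0, st1, st2, st3, st5, st6}.
States satisfying E[dirty → valid U dirty → valid]: {st0, st1, st2, st3, st5, st6}.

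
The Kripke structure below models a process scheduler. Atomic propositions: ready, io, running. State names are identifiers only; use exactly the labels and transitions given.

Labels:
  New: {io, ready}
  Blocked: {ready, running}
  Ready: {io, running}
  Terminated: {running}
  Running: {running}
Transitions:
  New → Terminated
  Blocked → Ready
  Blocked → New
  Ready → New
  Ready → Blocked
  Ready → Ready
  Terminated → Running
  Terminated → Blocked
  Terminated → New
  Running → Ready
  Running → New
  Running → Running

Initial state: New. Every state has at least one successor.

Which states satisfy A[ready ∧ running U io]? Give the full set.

States satisfying ready ∧ running: {Blocked}.
States satisfying io: {New, Ready}.
States satisfying A[ready ∧ running U io]: {New, Blocked, Ready}.

{New, Blocked, Ready}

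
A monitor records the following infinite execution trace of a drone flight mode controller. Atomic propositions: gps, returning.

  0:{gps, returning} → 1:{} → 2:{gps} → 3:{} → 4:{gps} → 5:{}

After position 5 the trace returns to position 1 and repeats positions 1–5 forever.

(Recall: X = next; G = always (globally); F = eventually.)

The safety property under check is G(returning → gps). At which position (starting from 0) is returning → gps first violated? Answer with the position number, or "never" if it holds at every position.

never

returning → gps holds at every position 0..5, and those are all the positions the trace ever visits, so the invariant G(returning → gps) is never violated.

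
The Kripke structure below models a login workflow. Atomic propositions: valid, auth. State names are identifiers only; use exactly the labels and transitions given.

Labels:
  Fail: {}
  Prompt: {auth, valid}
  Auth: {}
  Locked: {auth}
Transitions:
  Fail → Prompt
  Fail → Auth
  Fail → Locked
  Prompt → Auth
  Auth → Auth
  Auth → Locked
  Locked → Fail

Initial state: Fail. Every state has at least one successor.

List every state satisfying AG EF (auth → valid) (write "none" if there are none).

{Fail, Prompt, Auth, Locked}

States satisfying EF (auth → valid): {Fail, Prompt, Auth, Locked}.
States satisfying AG EF (auth → valid): {Fail, Prompt, Auth, Locked}.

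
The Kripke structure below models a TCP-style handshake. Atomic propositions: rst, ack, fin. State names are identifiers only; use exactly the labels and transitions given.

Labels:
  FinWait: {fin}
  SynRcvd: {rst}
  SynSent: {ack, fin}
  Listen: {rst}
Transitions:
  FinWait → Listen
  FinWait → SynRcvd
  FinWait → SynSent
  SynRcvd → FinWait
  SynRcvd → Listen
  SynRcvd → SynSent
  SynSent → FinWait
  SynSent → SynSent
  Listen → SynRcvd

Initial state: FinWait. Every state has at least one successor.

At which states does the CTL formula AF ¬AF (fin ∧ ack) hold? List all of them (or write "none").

{FinWait, SynRcvd, Listen}

States satisfying ¬AF (fin ∧ ack): {FinWait, SynRcvd, Listen}.
States satisfying AF ¬AF (fin ∧ ack): {FinWait, SynRcvd, Listen}.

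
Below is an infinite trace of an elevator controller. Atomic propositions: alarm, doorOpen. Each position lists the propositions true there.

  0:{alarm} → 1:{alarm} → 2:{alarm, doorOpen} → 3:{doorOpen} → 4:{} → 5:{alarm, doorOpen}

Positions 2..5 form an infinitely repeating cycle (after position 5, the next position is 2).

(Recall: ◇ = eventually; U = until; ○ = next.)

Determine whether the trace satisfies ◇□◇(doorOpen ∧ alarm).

□◇(doorOpen ∧ alarm) holds at position 0, which is reachable from 0, so ◇□◇(doorOpen ∧ alarm) holds.

Holds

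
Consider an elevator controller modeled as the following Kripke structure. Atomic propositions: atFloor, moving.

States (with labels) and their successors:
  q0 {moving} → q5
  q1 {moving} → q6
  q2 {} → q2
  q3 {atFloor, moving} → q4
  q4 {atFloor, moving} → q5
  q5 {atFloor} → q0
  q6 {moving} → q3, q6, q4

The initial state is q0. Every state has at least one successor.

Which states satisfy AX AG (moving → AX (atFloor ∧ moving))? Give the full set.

{q2}

States satisfying AG (moving → AX (atFloor ∧ moving)): {q2}.
States satisfying AX AG (moving → AX (atFloor ∧ moving)): {q2}.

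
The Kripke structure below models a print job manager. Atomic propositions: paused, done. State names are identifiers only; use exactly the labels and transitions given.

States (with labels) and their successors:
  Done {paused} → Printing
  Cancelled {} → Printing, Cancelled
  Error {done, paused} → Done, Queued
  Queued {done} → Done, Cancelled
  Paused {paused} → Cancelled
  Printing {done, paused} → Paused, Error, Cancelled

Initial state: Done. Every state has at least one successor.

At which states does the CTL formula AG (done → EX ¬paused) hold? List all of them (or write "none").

States satisfying done → EX ¬paused: {Done, Cancelled, Error, Queued, Paused, Printing}.
States satisfying AG (done → EX ¬paused): {Done, Cancelled, Error, Queued, Paused, Printing}.

{Done, Cancelled, Error, Queued, Paused, Printing}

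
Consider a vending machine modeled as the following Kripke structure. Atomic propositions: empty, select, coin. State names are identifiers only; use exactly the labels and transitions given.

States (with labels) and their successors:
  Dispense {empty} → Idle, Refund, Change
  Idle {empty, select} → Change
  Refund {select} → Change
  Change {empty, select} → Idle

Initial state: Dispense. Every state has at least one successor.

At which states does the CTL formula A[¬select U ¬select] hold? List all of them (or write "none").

{Dispense}

States satisfying ¬select: {Dispense}.
States satisfying A[¬select U ¬select]: {Dispense}.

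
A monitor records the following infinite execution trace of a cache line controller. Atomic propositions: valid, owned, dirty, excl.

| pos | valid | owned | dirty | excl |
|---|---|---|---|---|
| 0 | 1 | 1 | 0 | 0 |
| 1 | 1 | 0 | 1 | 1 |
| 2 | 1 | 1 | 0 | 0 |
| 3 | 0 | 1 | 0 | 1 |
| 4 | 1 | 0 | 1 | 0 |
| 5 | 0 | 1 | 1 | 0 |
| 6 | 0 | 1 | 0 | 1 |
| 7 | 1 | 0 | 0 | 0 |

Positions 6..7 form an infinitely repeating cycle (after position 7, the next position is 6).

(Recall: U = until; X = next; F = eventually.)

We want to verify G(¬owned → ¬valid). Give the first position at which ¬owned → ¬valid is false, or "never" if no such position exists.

1

Check ¬owned → ¬valid at each position in order: 0 ✓.
At position 1 the labels are {dirty, excl, valid}, so ¬owned → ¬valid is false there. This is the first violation.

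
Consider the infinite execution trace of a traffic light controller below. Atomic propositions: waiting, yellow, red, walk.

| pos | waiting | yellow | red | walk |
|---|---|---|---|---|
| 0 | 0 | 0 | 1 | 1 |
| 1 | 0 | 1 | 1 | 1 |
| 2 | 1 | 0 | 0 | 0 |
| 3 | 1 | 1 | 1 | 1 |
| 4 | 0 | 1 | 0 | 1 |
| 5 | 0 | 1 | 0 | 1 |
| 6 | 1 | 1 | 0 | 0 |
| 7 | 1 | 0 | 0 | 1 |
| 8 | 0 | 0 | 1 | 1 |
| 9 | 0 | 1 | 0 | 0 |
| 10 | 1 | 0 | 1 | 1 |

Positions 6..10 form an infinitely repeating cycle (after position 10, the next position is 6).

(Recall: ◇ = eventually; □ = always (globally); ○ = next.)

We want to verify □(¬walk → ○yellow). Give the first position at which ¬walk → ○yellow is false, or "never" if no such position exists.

6

Check ¬walk → ○yellow at each position in order: 0 ✓, 1 ✓, 2 ✓, 3 ✓, 4 ✓, 5 ✓.
At position 6 the labels are {waiting, yellow} and the next position 7 has {waiting, walk}, so ¬walk → ○yellow is false there. This is the first violation.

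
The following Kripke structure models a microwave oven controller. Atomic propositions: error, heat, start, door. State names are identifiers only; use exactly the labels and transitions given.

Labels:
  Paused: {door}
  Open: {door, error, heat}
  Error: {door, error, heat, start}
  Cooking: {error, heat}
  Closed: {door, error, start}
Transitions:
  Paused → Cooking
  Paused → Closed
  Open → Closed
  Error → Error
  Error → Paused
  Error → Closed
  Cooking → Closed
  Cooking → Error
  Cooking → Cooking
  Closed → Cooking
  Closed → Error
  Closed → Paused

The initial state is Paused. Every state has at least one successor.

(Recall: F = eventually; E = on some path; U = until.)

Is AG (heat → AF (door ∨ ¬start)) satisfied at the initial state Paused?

Holds

States satisfying heat → AF (door ∨ ¬start): {Paused, Open, Error, Cooking, Closed}.
States satisfying AG (heat → AF (door ∨ ¬start)): {Paused, Open, Error, Cooking, Closed}.
Every state reachable from Paused satisfies heat → AF (door ∨ ¬start).
Paused ∈ Sat(AG (heat → AF (door ∨ ¬start))).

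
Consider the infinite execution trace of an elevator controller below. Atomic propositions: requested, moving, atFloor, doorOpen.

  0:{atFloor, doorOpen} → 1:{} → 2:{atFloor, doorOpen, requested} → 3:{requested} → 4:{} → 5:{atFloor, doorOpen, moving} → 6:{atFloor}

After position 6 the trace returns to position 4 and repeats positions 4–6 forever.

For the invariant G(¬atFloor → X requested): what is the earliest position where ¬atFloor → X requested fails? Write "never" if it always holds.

Check ¬atFloor → X requested at each position in order: 0 ✓, 1 ✓, 2 ✓.
At position 3 the labels are {requested} and the next position 4 has {}, so ¬atFloor → X requested is false there. This is the first violation.

3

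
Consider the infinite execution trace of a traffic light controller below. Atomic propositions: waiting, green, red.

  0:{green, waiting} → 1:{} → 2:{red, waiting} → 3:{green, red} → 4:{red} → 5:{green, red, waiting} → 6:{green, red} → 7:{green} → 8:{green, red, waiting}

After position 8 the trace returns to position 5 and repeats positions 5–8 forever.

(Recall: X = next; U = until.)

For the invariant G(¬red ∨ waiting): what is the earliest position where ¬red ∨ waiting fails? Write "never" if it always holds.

Check ¬red ∨ waiting at each position in order: 0 ✓, 1 ✓, 2 ✓.
At position 3 the labels are {green, red}, so ¬red ∨ waiting is false there. This is the first violation.

3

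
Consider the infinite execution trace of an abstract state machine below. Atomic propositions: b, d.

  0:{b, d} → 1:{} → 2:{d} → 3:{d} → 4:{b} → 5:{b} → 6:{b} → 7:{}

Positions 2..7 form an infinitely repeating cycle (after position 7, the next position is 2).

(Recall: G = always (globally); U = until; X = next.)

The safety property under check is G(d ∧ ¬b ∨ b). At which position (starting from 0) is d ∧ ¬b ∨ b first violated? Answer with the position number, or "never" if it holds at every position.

1

Check d ∧ ¬b ∨ b at each position in order: 0 ✓.
At position 1 the labels are {}, so d ∧ ¬b ∨ b is false there. This is the first violation.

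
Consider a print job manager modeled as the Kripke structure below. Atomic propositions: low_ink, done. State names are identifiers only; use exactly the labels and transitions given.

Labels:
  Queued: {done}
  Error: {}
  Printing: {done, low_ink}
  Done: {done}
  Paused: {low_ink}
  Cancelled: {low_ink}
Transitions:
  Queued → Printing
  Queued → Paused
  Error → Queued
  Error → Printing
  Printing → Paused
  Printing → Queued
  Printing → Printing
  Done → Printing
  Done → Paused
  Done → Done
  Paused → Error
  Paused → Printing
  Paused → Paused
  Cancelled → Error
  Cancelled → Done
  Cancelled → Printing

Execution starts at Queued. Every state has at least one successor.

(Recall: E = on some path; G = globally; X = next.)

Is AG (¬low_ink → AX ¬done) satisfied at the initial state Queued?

States satisfying ¬low_ink → AX ¬done: {Printing, Paused, Cancelled}.
States satisfying AG (¬low_ink → AX ¬done): ∅.
Error is reachable from Queued and violates ¬low_ink → AX ¬done, so AG fails at Queued.
Queued ∉ Sat(AG (¬low_ink → AX ¬done)).

Does not hold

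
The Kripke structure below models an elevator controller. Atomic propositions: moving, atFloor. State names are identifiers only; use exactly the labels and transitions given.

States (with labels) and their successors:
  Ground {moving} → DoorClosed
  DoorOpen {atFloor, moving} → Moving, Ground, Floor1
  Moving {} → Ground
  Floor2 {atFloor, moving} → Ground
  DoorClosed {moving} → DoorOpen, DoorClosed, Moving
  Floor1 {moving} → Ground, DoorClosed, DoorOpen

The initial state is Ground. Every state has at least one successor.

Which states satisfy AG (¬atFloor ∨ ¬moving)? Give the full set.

States satisfying ¬atFloor ∨ ¬moving: {Ground, Moving, DoorClosed, Floor1}.
States satisfying AG (¬atFloor ∨ ¬moving): ∅.

none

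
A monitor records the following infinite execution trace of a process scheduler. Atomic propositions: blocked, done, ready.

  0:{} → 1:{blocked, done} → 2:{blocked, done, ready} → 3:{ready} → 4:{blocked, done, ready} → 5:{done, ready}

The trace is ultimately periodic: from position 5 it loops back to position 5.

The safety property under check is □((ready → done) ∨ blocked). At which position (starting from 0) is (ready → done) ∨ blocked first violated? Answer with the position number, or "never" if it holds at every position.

Check (ready → done) ∨ blocked at each position in order: 0 ✓, 1 ✓, 2 ✓.
At position 3 the labels are {ready}, so (ready → done) ∨ blocked is false there. This is the first violation.

3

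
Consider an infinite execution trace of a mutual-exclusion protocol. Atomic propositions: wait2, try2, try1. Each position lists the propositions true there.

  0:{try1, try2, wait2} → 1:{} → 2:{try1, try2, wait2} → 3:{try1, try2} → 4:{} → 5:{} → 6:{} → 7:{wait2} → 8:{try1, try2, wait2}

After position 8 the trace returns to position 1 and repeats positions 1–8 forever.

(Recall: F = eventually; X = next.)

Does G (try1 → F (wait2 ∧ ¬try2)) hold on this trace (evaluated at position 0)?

try1 → F (wait2 ∧ ¬try2) holds at every position 0..8, and those are all positions ever visited, so G (try1 → F (wait2 ∧ ¬try2)) holds.
Positions where try1 holds: 0, 2, 3, 8.
Check F (wait2 ∧ ¬try2) at each: 0→ok, 2→ok, 3→ok, 8→ok.

Satisfied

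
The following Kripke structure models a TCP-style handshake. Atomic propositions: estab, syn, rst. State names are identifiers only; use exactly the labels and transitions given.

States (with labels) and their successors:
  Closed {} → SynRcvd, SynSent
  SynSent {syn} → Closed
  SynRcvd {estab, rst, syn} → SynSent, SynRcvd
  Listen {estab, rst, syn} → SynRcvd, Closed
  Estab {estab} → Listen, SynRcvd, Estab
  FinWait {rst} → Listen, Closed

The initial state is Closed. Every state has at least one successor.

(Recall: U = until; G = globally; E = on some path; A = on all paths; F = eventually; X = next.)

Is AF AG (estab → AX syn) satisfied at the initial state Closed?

States satisfying AG (estab → AX syn): {Closed, SynSent, SynRcvd}.
States satisfying AF AG (estab → AX syn): {Closed, SynSent, SynRcvd, Listen, FinWait}.
Closed ∈ Sat(AF AG (estab → AX syn)).

Holds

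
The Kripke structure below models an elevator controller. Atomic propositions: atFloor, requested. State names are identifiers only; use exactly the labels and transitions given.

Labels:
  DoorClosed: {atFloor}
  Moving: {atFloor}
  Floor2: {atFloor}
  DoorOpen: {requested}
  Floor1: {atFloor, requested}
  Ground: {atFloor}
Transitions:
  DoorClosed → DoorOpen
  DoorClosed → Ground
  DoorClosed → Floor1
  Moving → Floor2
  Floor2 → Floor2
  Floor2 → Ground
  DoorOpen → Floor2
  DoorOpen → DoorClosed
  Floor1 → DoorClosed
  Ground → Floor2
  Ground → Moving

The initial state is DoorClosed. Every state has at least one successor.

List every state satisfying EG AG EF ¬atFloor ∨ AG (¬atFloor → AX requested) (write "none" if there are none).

{Moving, Floor2, Ground}

States satisfying AG EF ¬atFloor: ∅.
States satisfying EG AG EF ¬atFloor: ∅.
States satisfying ¬atFloor → AX requested: {DoorClosed, Moving, Floor2, Floor1, Ground}.
States satisfying AG (¬atFloor → AX requested): {Moving, Floor2, Ground}.
States satisfying EG AG EF ¬atFloor ∨ AG (¬atFloor → AX requested): {Moving, Floor2, Ground}.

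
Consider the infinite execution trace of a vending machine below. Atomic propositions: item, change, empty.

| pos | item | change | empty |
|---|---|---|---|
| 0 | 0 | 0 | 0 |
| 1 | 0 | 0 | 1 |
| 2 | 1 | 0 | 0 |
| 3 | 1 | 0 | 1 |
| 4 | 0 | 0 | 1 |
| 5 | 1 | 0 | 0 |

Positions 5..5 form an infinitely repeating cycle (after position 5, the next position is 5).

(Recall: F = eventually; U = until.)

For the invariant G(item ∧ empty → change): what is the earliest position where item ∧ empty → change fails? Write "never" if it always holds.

3

Check item ∧ empty → change at each position in order: 0 ✓, 1 ✓, 2 ✓.
At position 3 the labels are {empty, item}, so item ∧ empty → change is false there. This is the first violation.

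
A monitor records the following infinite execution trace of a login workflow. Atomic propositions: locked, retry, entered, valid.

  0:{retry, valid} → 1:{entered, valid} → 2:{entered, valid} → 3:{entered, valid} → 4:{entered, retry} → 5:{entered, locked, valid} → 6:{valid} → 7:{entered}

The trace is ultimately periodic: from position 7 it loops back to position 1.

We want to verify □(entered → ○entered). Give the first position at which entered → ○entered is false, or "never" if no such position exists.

Check entered → ○entered at each position in order: 0 ✓, 1 ✓, 2 ✓, 3 ✓, 4 ✓.
At position 5 the labels are {entered, locked, valid} and the next position 6 has {valid}, so entered → ○entered is false there. This is the first violation.

5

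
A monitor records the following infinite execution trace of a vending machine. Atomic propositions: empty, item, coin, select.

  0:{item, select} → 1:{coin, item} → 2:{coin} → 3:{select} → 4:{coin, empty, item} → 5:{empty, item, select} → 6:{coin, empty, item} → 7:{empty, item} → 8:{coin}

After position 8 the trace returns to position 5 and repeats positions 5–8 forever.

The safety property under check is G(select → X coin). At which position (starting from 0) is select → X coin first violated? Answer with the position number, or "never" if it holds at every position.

select → X coin holds at every position 0..8, and those are all the positions the trace ever visits, so the invariant G(select → X coin) is never violated.

never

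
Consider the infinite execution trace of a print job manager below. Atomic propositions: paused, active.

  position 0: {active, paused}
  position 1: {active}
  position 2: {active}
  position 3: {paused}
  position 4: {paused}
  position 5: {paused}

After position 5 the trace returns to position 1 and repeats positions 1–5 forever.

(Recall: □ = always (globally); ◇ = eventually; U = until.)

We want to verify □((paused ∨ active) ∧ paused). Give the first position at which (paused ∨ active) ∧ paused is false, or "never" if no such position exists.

1

Check (paused ∨ active) ∧ paused at each position in order: 0 ✓.
At position 1 the labels are {active}, so (paused ∨ active) ∧ paused is false there. This is the first violation.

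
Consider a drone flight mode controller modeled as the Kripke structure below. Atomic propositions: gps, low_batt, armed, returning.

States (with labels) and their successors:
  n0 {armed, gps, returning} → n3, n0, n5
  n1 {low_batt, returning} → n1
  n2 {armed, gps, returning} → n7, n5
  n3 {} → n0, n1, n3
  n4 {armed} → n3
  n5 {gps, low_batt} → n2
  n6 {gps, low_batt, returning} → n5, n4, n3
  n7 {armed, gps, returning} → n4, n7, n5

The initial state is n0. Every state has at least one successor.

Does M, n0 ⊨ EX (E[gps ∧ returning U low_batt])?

Satisfied

States satisfying E[gps ∧ returning U low_batt]: {n0, n1, n2, n5, n6, n7}.
States satisfying EX (E[gps ∧ returning U low_batt]): {n0, n1, n2, n3, n5, n6, n7}.
n0 ∈ Sat(EX (E[gps ∧ returning U low_batt])).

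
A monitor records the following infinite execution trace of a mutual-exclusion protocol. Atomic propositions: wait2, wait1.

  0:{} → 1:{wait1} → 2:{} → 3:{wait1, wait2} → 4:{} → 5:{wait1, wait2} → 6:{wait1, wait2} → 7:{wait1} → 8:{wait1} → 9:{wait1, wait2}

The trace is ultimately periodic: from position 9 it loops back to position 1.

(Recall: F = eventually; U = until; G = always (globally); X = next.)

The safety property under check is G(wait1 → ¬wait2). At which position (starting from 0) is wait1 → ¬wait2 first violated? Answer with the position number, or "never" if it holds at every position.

Check wait1 → ¬wait2 at each position in order: 0 ✓, 1 ✓, 2 ✓.
At position 3 the labels are {wait1, wait2}, so wait1 → ¬wait2 is false there. This is the first violation.

3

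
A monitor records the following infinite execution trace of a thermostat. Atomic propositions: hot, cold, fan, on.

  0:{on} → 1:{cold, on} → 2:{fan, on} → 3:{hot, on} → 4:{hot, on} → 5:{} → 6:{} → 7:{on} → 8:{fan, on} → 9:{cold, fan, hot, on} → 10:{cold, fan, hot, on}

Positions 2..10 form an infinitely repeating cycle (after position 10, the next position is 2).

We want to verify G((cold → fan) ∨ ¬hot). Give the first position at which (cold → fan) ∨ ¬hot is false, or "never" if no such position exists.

(cold → fan) ∨ ¬hot holds at every position 0..10, and those are all the positions the trace ever visits, so the invariant G((cold → fan) ∨ ¬hot) is never violated.

never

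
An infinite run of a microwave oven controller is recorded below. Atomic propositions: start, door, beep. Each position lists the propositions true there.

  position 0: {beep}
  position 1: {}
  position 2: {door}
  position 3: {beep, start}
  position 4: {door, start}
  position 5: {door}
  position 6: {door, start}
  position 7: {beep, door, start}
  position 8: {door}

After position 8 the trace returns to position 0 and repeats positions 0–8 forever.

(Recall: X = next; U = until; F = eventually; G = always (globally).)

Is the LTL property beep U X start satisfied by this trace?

Walking from position 0: at position 1, X start has not yet held and beep fails, so beep U X start is false.

No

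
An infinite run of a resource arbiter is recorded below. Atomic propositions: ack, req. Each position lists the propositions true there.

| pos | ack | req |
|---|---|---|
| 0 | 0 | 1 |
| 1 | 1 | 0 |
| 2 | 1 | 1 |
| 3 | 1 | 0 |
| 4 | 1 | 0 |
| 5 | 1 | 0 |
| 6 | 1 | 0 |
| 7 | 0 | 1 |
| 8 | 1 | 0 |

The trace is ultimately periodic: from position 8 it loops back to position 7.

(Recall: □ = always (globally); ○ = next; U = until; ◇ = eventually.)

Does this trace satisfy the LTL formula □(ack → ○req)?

ack → ○req must hold at every position from 0 onward. It fails at position 2, so □(ack → ○req) is false.
Positions where ack holds: 1, 2, 3, 4, 5, 6, 8.
Check ○req at each: 1→ok, 2→fails, 3→fails, 4→fails, 5→fails, 6→ok, 8→ok.

No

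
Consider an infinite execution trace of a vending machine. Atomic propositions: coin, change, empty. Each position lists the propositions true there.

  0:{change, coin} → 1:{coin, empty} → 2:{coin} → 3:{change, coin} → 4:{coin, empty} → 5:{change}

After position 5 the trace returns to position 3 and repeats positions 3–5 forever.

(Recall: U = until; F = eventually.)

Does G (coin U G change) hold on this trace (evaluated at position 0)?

Does not hold

coin U G change must hold at every position from 0 onward. It fails at position 0, so G (coin U G change) is false.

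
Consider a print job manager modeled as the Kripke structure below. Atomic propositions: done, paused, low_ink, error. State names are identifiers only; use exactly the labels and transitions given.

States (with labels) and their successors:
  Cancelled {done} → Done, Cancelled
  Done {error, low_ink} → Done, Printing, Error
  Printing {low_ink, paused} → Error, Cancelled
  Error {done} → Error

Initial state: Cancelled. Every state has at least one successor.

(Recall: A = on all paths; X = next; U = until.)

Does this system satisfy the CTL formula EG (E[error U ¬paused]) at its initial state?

Satisfied

States satisfying E[error U ¬paused]: {Cancelled, Done, Error}.
States satisfying EG (E[error U ¬paused]): {Cancelled, Done, Error}.
Cancelled ∈ Sat(EG (E[error U ¬paused])).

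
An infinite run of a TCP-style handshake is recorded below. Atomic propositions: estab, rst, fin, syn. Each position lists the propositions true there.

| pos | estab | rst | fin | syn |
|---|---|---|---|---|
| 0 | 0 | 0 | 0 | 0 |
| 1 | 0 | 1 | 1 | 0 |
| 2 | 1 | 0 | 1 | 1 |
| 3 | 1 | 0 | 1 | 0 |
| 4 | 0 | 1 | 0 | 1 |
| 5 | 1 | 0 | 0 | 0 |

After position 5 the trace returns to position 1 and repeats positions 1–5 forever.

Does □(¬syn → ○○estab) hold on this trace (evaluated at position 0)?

Satisfied

¬syn → ○○estab holds at every position 0..5, and those are all positions ever visited, so □(¬syn → ○○estab) holds.
Positions where ¬syn holds: 0, 1, 3, 5.
Check ○○estab at each: 0→ok, 1→ok, 3→ok, 5→ok.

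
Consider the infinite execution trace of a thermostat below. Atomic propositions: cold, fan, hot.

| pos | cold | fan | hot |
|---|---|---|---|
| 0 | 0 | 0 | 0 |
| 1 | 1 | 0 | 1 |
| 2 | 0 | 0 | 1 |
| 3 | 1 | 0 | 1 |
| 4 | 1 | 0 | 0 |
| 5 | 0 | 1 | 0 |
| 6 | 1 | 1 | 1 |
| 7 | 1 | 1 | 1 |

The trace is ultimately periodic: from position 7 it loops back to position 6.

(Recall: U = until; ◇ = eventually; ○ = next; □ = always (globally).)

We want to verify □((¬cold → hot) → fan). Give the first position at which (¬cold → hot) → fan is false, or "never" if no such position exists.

Check (¬cold → hot) → fan at each position in order: 0 ✓.
At position 1 the labels are {cold, hot}, so (¬cold → hot) → fan is false there. This is the first violation.

1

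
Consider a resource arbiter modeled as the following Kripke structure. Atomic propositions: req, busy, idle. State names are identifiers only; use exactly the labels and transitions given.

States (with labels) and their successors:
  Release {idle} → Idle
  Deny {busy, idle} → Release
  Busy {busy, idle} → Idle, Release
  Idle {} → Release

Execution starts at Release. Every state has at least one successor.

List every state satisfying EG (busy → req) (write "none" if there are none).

{Release, Idle}

States satisfying busy → req: {Release, Idle}.
States satisfying EG (busy → req): {Release, Idle}.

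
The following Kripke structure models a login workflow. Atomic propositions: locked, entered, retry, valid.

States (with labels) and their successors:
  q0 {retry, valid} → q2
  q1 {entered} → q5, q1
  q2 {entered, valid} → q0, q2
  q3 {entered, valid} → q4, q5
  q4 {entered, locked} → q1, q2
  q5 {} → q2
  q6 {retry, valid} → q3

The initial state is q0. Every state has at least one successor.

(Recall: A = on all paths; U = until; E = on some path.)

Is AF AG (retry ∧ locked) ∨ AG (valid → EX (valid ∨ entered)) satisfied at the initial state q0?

States satisfying AG (retry ∧ locked): ∅.
States satisfying AF AG (retry ∧ locked): ∅.
States satisfying valid → EX (valid ∨ entered): {q0, q1, q2, q3, q4, q5, q6}.
States satisfying AG (valid → EX (valid ∨ entered)): {q0, q1, q2, q3, q4, q5, q6}.
States satisfying AF AG (retry ∧ locked) ∨ AG (valid → EX (valid ∨ entered)): {q0, q1, q2, q3, q4, q5, q6}.
q0 ∈ Sat(AF AG (retry ∧ locked) ∨ AG (valid → EX (valid ∨ entered))).

Holds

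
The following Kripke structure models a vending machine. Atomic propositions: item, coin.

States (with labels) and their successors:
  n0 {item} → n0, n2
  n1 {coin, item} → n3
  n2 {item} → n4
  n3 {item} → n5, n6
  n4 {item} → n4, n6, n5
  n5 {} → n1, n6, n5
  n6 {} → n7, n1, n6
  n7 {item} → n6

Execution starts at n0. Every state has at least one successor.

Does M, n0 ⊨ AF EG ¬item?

States satisfying EG ¬item: {n5, n6}.
States satisfying AF EG ¬item: {n1, n3, n5, n6, n7}.
There is a path from n0 along which EG ¬item never holds.
n0 ∉ Sat(AF EG ¬item).

No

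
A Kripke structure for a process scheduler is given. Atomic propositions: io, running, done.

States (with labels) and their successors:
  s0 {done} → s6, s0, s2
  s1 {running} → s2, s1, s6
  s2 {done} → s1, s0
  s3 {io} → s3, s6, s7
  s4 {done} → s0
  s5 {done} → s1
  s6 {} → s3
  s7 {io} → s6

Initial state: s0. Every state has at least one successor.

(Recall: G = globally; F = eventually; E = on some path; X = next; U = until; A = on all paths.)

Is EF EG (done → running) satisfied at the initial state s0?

States satisfying EG (done → running): {s1, s3, s6, s7}.
States satisfying EF EG (done → running): {s0, s1, s2, s3, s4, s5, s6, s7}.
Some path from s0 reaches a state where EG (done → running) holds.
s0 ∈ Sat(EF EG (done → running)).

Satisfied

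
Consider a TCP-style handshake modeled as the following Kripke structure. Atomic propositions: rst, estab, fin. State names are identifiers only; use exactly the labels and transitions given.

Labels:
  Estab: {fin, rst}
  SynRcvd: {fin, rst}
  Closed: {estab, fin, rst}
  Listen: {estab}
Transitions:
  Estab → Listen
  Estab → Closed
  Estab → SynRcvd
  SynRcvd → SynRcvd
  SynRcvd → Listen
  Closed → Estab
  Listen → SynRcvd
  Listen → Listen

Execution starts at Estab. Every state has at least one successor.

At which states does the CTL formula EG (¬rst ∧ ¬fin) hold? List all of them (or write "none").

{Listen}

States satisfying ¬rst ∧ ¬fin: {Listen}.
States satisfying EG (¬rst ∧ ¬fin): {Listen}.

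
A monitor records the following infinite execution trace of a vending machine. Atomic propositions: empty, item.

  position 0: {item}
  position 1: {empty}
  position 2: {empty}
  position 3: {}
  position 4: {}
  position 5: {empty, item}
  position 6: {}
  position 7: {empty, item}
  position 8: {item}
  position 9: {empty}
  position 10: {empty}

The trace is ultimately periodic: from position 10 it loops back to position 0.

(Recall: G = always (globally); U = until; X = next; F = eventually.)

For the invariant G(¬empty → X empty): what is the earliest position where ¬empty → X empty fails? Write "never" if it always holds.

Check ¬empty → X empty at each position in order: 0 ✓, 1 ✓, 2 ✓.
At position 3 the labels are {} and the next position 4 has {}, so ¬empty → X empty is false there. This is the first violation.

3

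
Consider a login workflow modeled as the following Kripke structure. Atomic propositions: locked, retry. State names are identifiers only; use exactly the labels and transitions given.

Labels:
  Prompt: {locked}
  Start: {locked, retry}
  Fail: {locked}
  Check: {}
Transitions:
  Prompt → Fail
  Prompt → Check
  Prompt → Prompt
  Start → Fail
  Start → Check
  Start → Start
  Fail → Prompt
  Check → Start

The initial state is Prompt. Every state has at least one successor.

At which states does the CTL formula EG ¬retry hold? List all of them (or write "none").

States satisfying ¬retry: {Prompt, Fail, Check}.
States satisfying EG ¬retry: {Prompt, Fail}.

{Prompt, Fail}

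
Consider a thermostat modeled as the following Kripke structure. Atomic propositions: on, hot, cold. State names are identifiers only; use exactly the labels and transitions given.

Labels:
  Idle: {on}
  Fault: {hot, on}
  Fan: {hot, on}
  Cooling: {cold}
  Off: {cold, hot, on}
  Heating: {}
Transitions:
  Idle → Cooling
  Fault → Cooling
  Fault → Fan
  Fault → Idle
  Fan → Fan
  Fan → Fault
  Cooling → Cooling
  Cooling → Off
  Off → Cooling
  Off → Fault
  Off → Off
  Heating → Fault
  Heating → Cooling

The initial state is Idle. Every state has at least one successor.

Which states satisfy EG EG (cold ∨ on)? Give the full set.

States satisfying EG (cold ∨ on): {Idle, Fault, Fan, Cooling, Off}.
States satisfying EG EG (cold ∨ on): {Idle, Fault, Fan, Cooling, Off}.

{Idle, Fault, Fan, Cooling, Off}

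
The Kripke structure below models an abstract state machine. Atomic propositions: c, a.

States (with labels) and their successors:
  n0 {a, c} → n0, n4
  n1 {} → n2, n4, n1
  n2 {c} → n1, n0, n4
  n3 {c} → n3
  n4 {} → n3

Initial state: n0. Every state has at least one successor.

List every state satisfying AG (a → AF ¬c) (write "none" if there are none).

{n3, n4}

States satisfying a → AF ¬c: {n1, n2, n3, n4}.
States satisfying AG (a → AF ¬c): {n3, n4}.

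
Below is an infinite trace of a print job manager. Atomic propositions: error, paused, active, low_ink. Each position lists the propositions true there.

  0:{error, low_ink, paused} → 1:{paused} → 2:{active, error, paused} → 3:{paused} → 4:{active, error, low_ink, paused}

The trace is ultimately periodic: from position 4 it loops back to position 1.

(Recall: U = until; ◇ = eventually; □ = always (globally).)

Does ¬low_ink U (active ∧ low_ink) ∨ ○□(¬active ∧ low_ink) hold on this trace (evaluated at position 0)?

No

Walking from position 0: at position 0, active ∧ low_ink has not yet held and ¬low_ink fails, so ¬low_ink U (active ∧ low_ink) is false.
The position after 0 is 1; □(¬active ∧ low_ink) is false there.
At position 0: ¬low_ink U (active ∧ low_ink) is false; ○□(¬active ∧ low_ink) is false; so ¬low_ink U (active ∧ low_ink) ∨ ○□(¬active ∧ low_ink) is false.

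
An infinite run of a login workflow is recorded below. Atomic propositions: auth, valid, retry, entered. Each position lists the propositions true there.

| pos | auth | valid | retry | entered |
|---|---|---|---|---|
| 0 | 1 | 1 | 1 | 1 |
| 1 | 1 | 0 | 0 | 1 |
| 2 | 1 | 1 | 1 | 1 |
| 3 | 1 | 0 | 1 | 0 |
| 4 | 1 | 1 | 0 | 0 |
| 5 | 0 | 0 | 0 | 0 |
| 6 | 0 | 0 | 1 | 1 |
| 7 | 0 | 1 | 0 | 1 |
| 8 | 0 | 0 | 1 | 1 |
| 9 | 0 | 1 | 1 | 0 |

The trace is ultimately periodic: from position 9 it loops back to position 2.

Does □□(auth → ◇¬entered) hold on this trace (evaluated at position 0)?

Yes

□(auth → ◇¬entered) holds at every position 0..9, and those are all positions ever visited, so □□(auth → ◇¬entered) holds.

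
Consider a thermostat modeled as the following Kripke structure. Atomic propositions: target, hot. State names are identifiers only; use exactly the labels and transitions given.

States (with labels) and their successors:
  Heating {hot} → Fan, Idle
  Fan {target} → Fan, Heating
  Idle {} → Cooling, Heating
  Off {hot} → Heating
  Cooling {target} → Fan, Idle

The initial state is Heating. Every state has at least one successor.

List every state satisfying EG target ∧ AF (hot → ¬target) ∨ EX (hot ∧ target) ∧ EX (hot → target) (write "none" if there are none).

States satisfying target: {Fan, Cooling}.
States satisfying EG target: {Fan, Cooling}.
States satisfying hot → ¬target: {Heating, Fan, Idle, Off, Cooling}.
States satisfying AF (hot → ¬target): {Heating, Fan, Idle, Off, Cooling}.
States satisfying EG target ∧ AF (hot → ¬target): {Fan, Cooling}.
States satisfying hot ∧ target: ∅.
States satisfying EX (hot ∧ target): ∅.
States satisfying hot → target: {Fan, Idle, Cooling}.
States satisfying EX (hot → target): {Heating, Fan, Idle, Cooling}.
States satisfying EX (hot ∧ target) ∧ EX (hot → target): ∅.
States satisfying EG target ∧ AF (hot → ¬target) ∨ EX (hot ∧ target) ∧ EX (hot → target): {Fan, Cooling}.

{Fan, Cooling}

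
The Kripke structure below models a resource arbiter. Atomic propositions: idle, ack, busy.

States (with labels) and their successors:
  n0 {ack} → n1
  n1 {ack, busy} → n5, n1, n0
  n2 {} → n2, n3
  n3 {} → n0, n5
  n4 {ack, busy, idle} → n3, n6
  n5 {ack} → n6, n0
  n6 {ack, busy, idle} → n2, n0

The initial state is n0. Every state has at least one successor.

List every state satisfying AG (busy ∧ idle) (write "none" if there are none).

States satisfying busy ∧ idle: {n4, n6}.
States satisfying AG (busy ∧ idle): ∅.

none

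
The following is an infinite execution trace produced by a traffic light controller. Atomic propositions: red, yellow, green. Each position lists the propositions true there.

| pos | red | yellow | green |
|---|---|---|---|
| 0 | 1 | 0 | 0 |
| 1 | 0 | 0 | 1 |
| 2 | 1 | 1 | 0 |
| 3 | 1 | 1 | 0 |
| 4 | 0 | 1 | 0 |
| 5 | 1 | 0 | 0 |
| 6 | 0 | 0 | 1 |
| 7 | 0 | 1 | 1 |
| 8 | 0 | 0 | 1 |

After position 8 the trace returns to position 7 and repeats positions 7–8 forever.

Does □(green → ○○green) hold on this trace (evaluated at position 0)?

green → ○○green must hold at every position from 0 onward. It fails at position 1, so □(green → ○○green) is false.
Positions where green holds: 1, 6, 7, 8.
Check ○○green at each: 1→fails, 6→ok, 7→ok, 8→ok.

Violated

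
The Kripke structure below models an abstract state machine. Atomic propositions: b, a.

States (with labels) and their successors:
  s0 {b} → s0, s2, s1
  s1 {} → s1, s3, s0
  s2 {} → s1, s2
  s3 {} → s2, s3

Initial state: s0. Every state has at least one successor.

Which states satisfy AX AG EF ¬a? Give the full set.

States satisfying AG EF ¬a: {s0, s1, s2, s3}.
States satisfying AX AG EF ¬a: {s0, s1, s2, s3}.

{s0, s1, s2, s3}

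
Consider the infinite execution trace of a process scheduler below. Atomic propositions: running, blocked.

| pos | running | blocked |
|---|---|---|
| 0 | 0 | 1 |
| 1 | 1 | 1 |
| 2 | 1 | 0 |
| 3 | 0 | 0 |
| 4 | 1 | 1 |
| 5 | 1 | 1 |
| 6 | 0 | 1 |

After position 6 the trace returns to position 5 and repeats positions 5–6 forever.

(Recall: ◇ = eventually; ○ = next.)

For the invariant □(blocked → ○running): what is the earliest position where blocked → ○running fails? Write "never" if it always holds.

5

Check blocked → ○running at each position in order: 0 ✓, 1 ✓, 2 ✓, 3 ✓, 4 ✓.
At position 5 the labels are {blocked, running} and the next position 6 has {blocked}, so blocked → ○running is false there. This is the first violation.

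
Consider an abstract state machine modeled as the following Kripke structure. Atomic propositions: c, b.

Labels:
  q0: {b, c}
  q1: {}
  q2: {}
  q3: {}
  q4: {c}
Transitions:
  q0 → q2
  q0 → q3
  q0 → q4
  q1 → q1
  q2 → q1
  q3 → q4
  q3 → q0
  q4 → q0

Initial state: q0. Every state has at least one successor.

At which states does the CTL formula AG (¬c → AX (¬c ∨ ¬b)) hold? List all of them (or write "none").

States satisfying ¬c → AX (¬c ∨ ¬b): {q0, q1, q2, q4}.
States satisfying AG (¬c → AX (¬c ∨ ¬b)): {q1, q2}.

{q1, q2}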